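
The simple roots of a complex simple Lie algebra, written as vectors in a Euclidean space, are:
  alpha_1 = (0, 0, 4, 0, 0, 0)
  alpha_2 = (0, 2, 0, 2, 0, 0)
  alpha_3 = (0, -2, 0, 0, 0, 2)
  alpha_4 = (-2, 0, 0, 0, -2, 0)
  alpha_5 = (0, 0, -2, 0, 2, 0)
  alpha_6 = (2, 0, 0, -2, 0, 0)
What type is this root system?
Compute the Cartan integers a_ij = 2(alpha_i, alpha_j)/(alpha_j, alpha_j); the resulting 6x6 Cartan matrix is
[[2, 0, 0, 0, -2, 0], [0, 2, -1, 0, 0, -1], [0, -1, 2, 0, 0, 0], [0, 0, 0, 2, -1, -1], [-1, 0, 0, -1, 2, 0], [0, -1, 0, -1, 0, 2]].
The roots have two lengths (squared-length ratio 2:1); the short ones are alpha_{2,3,4,5,6}. The associated Dynkin diagram is a chain of 6 nodes with a double edge at one end; the terminal node there is the unique long simple root (C_6), so the type is C_6 (the algebra sp(12)).

C_6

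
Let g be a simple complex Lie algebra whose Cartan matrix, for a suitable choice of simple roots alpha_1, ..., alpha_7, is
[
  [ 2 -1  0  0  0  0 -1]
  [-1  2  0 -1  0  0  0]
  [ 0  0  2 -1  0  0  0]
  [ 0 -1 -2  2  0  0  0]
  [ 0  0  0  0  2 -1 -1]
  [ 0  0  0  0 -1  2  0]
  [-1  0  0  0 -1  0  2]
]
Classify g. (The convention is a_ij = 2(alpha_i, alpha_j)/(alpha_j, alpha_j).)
B_7

The matrix has rank 7 with 2's on the diagonal. Reading the off-diagonal entries as Dynkin edges (a single edge where a_ij = a_ji = -1; a double or triple edge where a_ij * a_ji = 2 or 3), the diagram is a chain of 7 nodes with a double edge at one end; the terminal node there is the unique short simple root (B_7). One simple-root ordering that puts it in standard form is (alpha_6, alpha_5, alpha_7, alpha_1, alpha_2, alpha_4, alpha_3). So the algebra is type B_7, i.e. so(15).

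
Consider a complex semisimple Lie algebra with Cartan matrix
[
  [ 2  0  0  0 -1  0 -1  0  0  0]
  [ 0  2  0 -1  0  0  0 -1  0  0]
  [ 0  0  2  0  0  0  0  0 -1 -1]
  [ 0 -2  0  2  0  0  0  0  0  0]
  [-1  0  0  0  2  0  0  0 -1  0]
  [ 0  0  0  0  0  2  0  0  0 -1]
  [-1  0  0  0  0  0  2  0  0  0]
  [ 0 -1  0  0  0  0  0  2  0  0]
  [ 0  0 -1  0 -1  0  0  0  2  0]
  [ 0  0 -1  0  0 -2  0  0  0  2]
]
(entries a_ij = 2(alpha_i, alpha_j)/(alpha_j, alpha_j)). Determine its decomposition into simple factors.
The diagram associated to this matrix has two connected components: the simple roots {alpha_1, alpha_3, alpha_5, alpha_6, alpha_7, alpha_9, alpha_10} form a chain of 7 nodes with a double edge at one end; the terminal node there is the unique short simple root (B_7), and {alpha_2, alpha_4, alpha_8} form a chain of 3 nodes with a double edge at one end; the terminal node there is the unique long simple root (C_3). A semisimple Lie algebra decomposes uniquely as the direct sum of simple ideals, one per connected component of its Dynkin diagram, so g ≅ B_7 ⊕ C_3 (dimension 105 + 21 = 126).

B_7 (so(15)) ⊕ C_3 (sp(6))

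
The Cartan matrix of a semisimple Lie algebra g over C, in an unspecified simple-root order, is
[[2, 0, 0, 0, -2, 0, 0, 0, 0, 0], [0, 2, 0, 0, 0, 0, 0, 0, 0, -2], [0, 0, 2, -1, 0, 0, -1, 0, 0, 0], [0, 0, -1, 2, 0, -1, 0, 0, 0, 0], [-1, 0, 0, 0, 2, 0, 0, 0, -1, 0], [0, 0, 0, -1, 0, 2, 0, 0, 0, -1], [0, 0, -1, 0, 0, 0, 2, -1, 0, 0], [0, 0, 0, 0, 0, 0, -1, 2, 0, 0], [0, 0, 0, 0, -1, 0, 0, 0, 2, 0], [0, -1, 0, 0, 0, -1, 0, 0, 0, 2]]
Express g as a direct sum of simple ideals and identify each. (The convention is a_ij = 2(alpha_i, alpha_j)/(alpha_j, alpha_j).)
C_3 ⊕ C_7

The diagram associated to this matrix has two connected components: the simple roots {alpha_1, alpha_5, alpha_9} form a chain of 3 nodes with a double edge at one end; the terminal node there is the unique long simple root (C_3), and {alpha_2, alpha_3, alpha_4, alpha_6, alpha_7, alpha_8, alpha_10} form a chain of 7 nodes with a double edge at one end; the terminal node there is the unique long simple root (C_7). A semisimple Lie algebra decomposes uniquely as the direct sum of simple ideals, one per connected component of its Dynkin diagram, so g ≅ C_3 ⊕ C_7 (dimension 21 + 105 = 126).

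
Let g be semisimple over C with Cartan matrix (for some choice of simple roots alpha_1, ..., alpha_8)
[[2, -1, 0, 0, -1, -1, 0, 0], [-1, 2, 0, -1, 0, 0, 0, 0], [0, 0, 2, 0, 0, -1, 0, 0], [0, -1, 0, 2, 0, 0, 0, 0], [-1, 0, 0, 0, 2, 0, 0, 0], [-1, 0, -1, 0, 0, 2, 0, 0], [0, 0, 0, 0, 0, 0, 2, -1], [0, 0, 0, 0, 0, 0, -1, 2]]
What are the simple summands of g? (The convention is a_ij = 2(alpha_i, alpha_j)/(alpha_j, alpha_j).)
The diagram associated to this matrix has two connected components: the simple roots {alpha_7, alpha_8} form a chain of 2 nodes with single edges (A_2), and {alpha_1, alpha_2, alpha_3, alpha_4, alpha_5, alpha_6} form a chain of 5 nodes with one extra node attached to the third node from one end (E_6). A semisimple Lie algebra decomposes uniquely as the direct sum of simple ideals, one per connected component of its Dynkin diagram, so g ≅ A_2 ⊕ E_6 (dimension 8 + 78 = 86).

A_2 + E_6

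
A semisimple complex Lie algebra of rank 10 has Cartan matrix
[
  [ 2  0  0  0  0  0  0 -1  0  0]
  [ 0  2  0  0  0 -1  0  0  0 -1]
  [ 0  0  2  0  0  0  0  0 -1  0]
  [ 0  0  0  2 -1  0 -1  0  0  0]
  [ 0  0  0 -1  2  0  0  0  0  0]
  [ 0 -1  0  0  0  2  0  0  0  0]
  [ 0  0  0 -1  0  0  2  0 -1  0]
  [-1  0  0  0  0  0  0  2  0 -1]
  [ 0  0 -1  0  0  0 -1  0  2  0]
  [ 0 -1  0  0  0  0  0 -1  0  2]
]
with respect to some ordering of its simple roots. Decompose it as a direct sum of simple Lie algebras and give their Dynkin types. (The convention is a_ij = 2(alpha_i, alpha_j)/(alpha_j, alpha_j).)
type A_5 ⊕ type A_5

The diagram associated to this matrix has two connected components: the simple roots {alpha_3, alpha_4, alpha_5, alpha_7, alpha_9} form a chain of 5 nodes with single edges (A_5), and {alpha_1, alpha_2, alpha_6, alpha_8, alpha_10} form a chain of 5 nodes with single edges (A_5). A semisimple Lie algebra decomposes uniquely as the direct sum of simple ideals, one per connected component of its Dynkin diagram, so g ≅ A_5 ⊕ A_5 (dimension 35 + 35 = 70).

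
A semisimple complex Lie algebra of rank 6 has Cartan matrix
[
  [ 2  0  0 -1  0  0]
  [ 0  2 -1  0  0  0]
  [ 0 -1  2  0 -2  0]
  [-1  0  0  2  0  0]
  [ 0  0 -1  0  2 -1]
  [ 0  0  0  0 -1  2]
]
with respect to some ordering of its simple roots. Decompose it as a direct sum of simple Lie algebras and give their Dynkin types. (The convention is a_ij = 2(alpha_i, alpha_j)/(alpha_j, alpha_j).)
A2 ⊕ F4

The diagram associated to this matrix has two connected components: the simple roots {alpha_1, alpha_4} form a chain of 2 nodes with single edges (A_2), and {alpha_2, alpha_3, alpha_5, alpha_6} form a chain of 4 nodes with a double edge between the middle two (F_4). A semisimple Lie algebra decomposes uniquely as the direct sum of simple ideals, one per connected component of its Dynkin diagram, so g ≅ A_2 ⊕ F_4 (dimension 8 + 52 = 60).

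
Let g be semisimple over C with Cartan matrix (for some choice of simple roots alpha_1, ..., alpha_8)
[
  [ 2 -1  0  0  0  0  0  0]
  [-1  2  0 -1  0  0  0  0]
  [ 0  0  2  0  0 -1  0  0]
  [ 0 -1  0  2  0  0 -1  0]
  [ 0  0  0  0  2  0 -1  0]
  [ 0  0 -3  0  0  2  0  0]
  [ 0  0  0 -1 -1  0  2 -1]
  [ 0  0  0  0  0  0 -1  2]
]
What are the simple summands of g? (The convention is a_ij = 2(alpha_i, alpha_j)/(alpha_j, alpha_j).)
The diagram associated to this matrix has two connected components: the simple roots {alpha_1, alpha_2, alpha_4, alpha_5, alpha_7, alpha_8} form a chain of 4 nodes with a fork of two nodes at one end (D_6), and {alpha_3, alpha_6} form two nodes joined by a triple edge (G_2). A semisimple Lie algebra decomposes uniquely as the direct sum of simple ideals, one per connected component of its Dynkin diagram, so g ≅ D_6 ⊕ G_2 (dimension 66 + 14 = 80).

D_6 (so(12)) + G_2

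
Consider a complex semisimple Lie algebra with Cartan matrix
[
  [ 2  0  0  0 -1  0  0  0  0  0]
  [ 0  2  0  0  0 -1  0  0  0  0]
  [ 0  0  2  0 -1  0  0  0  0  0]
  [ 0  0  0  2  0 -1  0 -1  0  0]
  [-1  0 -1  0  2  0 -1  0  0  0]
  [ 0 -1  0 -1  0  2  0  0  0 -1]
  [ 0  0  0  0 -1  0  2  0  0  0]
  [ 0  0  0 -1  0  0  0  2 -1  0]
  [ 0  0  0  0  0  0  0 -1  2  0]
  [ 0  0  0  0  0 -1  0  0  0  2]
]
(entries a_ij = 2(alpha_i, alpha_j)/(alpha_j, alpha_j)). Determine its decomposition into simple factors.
D4 ⊕ D6

The diagram associated to this matrix has two connected components: the simple roots {alpha_1, alpha_3, alpha_5, alpha_7} form a chain of 2 nodes with a fork of two nodes at one end (D_4), and {alpha_2, alpha_4, alpha_6, alpha_8, alpha_9, alpha_10} form a chain of 4 nodes with a fork of two nodes at one end (D_6). A semisimple Lie algebra decomposes uniquely as the direct sum of simple ideals, one per connected component of its Dynkin diagram, so g ≅ D_4 ⊕ D_6 (dimension 28 + 66 = 94).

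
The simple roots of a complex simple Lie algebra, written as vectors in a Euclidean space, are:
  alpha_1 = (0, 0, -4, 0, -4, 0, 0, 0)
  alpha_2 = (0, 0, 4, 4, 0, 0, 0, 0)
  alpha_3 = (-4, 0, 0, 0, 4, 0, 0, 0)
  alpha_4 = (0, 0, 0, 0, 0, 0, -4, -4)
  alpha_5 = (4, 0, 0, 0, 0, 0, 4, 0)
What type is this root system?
Compute the Cartan integers a_ij = 2(alpha_i, alpha_j)/(alpha_j, alpha_j); the resulting 5x5 Cartan matrix is
[[2, -1, -1, 0, 0], [-1, 2, 0, 0, 0], [-1, 0, 2, 0, -1], [0, 0, 0, 2, -1], [0, 0, -1, -1, 2]].
All simple roots have the same length, so the diagram is simply laced. The associated Dynkin diagram is a chain of 5 nodes with single edges (A_5), so the type is A_5 (the algebra sl(6)).

A5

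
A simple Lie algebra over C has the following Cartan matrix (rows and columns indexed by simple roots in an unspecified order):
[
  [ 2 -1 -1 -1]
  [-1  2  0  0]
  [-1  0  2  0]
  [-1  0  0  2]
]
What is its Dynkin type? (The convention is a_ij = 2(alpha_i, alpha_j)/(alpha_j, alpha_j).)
D_4 (so(8))

The matrix has rank 4 with 2's on the diagonal. Reading the off-diagonal entries as Dynkin edges (a single edge where a_ij = a_ji = -1; a double or triple edge where a_ij * a_ji = 2 or 3), the diagram is a chain of 2 nodes with a fork of two nodes at one end (D_4). One simple-root ordering that puts it in standard form is (alpha_4, alpha_1, alpha_3, alpha_2). So the algebra is type D_4, i.e. so(8).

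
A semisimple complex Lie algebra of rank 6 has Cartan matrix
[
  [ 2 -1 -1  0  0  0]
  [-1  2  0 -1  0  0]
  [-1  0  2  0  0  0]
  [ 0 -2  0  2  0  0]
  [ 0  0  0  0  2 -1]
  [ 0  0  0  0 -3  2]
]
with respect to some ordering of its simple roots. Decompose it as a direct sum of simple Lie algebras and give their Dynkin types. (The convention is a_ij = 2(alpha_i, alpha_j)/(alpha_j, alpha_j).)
C4 + G2

The diagram associated to this matrix has two connected components: the simple roots {alpha_1, alpha_2, alpha_3, alpha_4} form a chain of 4 nodes with a double edge at one end; the terminal node there is the unique long simple root (C_4), and {alpha_5, alpha_6} form two nodes joined by a triple edge (G_2). A semisimple Lie algebra decomposes uniquely as the direct sum of simple ideals, one per connected component of its Dynkin diagram, so g ≅ C_4 ⊕ G_2 (dimension 36 + 14 = 50).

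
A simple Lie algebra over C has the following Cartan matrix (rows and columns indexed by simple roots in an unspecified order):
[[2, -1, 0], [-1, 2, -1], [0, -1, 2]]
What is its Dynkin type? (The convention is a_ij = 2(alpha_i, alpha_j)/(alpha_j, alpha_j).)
The matrix has rank 3 with 2's on the diagonal. Reading the off-diagonal entries as Dynkin edges (a single edge where a_ij = a_ji = -1; a double or triple edge where a_ij * a_ji = 2 or 3), the diagram is a chain of 3 nodes with single edges (A_3). One simple-root ordering that puts it in standard form is (alpha_3, alpha_2, alpha_1). So the algebra is type A_3, i.e. sl(4).

A_3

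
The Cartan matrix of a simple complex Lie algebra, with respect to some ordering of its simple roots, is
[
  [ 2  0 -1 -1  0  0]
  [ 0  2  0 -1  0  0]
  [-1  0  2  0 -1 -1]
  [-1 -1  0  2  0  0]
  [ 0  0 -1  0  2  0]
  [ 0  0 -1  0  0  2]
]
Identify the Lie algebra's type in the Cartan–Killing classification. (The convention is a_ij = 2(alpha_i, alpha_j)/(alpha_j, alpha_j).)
type D_6

The matrix has rank 6 with 2's on the diagonal. Reading the off-diagonal entries as Dynkin edges (a single edge where a_ij = a_ji = -1; a double or triple edge where a_ij * a_ji = 2 or 3), the diagram is a chain of 4 nodes with a fork of two nodes at one end (D_6). One simple-root ordering that puts it in standard form is (alpha_2, alpha_4, alpha_1, alpha_3, alpha_5, alpha_6). So the algebra is type D_6, i.e. so(12).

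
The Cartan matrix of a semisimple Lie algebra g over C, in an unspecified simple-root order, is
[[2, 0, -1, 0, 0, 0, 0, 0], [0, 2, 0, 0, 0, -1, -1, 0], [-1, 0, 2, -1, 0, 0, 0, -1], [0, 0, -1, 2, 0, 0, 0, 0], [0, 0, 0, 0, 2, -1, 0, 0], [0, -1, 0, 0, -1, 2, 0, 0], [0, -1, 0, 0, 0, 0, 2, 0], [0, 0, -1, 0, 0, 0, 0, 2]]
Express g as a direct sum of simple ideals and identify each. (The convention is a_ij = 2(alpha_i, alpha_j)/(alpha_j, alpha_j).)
The diagram associated to this matrix has two connected components: the simple roots {alpha_2, alpha_5, alpha_6, alpha_7} form a chain of 4 nodes with single edges (A_4), and {alpha_1, alpha_3, alpha_4, alpha_8} form a chain of 2 nodes with a fork of two nodes at one end (D_4). A semisimple Lie algebra decomposes uniquely as the direct sum of simple ideals, one per connected component of its Dynkin diagram, so g ≅ A_4 ⊕ D_4 (dimension 24 + 28 = 52).

A_4 (sl(5)) + D_4 (so(8))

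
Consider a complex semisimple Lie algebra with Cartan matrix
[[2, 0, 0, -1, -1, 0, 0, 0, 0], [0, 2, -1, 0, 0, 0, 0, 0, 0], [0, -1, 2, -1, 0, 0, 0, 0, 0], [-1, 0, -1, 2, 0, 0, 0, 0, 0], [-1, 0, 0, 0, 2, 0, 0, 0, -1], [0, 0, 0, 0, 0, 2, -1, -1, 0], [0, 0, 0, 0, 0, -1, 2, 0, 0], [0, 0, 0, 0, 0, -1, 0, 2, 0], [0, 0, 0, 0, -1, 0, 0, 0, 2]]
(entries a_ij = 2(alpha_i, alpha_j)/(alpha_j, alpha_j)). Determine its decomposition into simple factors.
type A_3 + type A_6

The diagram associated to this matrix has two connected components: the simple roots {alpha_6, alpha_7, alpha_8} form a chain of 3 nodes with single edges (A_3), and {alpha_1, alpha_2, alpha_3, alpha_4, alpha_5, alpha_9} form a chain of 6 nodes with single edges (A_6). A semisimple Lie algebra decomposes uniquely as the direct sum of simple ideals, one per connected component of its Dynkin diagram, so g ≅ A_3 ⊕ A_6 (dimension 15 + 48 = 63).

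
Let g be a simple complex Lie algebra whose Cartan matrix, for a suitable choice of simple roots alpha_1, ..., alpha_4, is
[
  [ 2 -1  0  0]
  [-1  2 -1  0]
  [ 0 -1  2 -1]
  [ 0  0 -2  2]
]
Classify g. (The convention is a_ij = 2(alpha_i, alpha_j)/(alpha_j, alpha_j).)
The matrix has rank 4 with 2's on the diagonal. Reading the off-diagonal entries as Dynkin edges (a single edge where a_ij = a_ji = -1; a double or triple edge where a_ij * a_ji = 2 or 3), the diagram is a chain of 4 nodes with a double edge at one end; the terminal node there is the unique long simple root (C_4). One simple-root ordering that puts it in standard form is (alpha_1, alpha_2, alpha_3, alpha_4). So the algebra is type C_4, i.e. sp(8).

type C_4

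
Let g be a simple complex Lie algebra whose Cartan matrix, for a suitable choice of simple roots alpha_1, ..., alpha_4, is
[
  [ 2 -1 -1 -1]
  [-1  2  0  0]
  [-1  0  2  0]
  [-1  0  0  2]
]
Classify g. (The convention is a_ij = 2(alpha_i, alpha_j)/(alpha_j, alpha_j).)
The matrix has rank 4 with 2's on the diagonal. Reading the off-diagonal entries as Dynkin edges (a single edge where a_ij = a_ji = -1; a double or triple edge where a_ij * a_ji = 2 or 3), the diagram is a chain of 2 nodes with a fork of two nodes at one end (D_4). One simple-root ordering that puts it in standard form is (alpha_2, alpha_1, alpha_3, alpha_4). So the algebra is type D_4, i.e. so(8).

D4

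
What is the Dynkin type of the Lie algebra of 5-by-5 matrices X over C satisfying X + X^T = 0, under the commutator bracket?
This is so(5) with 5 odd, which has dimension 5(5-1)/2 = 10 and rank (5-1)/2 = 2. In the classification of classical Lie algebras, the orthogonal algebra so(2n+1) in an odd number of variables has type B_n; here n = 2, so the Dynkin diagram is a chain of 2 nodes with a double edge at one end; the terminal node there is the unique short simple root (B_2). Hence the type is B_2.

type B_2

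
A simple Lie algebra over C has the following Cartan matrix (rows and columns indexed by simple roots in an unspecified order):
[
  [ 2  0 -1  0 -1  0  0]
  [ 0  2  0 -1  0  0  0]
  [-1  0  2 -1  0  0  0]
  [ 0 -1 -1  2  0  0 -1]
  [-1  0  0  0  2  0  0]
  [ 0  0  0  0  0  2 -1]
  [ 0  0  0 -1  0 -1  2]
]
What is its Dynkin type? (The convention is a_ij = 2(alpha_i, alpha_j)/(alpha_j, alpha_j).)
E_7

The matrix has rank 7 with 2's on the diagonal. Reading the off-diagonal entries as Dynkin edges (a single edge where a_ij = a_ji = -1; a double or triple edge where a_ij * a_ji = 2 or 3), the diagram is a chain of 6 nodes with one extra node attached to the third node from one end (E_7). One simple-root ordering that puts it in standard form is (alpha_6, alpha_2, alpha_7, alpha_4, alpha_3, alpha_1, alpha_5). So the algebra is type E_7.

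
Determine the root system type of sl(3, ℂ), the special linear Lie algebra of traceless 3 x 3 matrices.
This is sl(3), which has dimension 3^2 - 1 = 8 and rank 3 - 1 = 2 (a Cartan subalgebra is the diagonal traceless matrices). In the classification of classical Lie algebras, the special linear algebra sl(n+1) has type A_n; here n = 2, so the Dynkin diagram is a chain of 2 nodes with single edges (A_2). Hence the type is A_2.

A2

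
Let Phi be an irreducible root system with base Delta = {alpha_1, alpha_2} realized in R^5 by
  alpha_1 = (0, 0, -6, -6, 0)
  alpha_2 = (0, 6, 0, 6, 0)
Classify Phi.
A_2 (sl(3))

Compute the Cartan integers a_ij = 2(alpha_i, alpha_j)/(alpha_j, alpha_j); the resulting 2x2 Cartan matrix is
[[2, -1], [-1, 2]].
All simple roots have the same length, so the diagram is simply laced. The associated Dynkin diagram is a chain of 2 nodes with single edges (A_2), so the type is A_2 (the algebra sl(3)).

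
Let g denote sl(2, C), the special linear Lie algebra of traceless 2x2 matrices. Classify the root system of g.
A1

This is sl(2), which has dimension 2^2 - 1 = 3 and rank 2 - 1 = 1 (a Cartan subalgebra is the diagonal traceless matrices). In the classification of classical Lie algebras, the special linear algebra sl(n+1) has type A_n; here n = 1, so the Dynkin diagram is a chain of 1 nodes with single edges (A_1). Hence the type is A_1.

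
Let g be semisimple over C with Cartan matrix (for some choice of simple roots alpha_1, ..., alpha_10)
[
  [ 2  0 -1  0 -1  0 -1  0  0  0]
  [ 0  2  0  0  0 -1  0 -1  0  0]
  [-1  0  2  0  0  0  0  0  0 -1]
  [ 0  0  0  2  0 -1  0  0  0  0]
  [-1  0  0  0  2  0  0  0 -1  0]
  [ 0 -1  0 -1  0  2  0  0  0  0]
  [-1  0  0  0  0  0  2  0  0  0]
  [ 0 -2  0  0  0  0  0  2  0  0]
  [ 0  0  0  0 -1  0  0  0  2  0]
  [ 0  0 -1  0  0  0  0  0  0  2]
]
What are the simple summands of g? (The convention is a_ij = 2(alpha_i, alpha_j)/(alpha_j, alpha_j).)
The diagram associated to this matrix has two connected components: the simple roots {alpha_2, alpha_4, alpha_6, alpha_8} form a chain of 4 nodes with a double edge at one end; the terminal node there is the unique long simple root (C_4), and {alpha_1, alpha_3, alpha_5, alpha_7, alpha_9, alpha_10} form a chain of 5 nodes with one extra node attached to the third node from one end (E_6). A semisimple Lie algebra decomposes uniquely as the direct sum of simple ideals, one per connected component of its Dynkin diagram, so g ≅ C_4 ⊕ E_6 (dimension 36 + 78 = 114).

C4 ⊕ E6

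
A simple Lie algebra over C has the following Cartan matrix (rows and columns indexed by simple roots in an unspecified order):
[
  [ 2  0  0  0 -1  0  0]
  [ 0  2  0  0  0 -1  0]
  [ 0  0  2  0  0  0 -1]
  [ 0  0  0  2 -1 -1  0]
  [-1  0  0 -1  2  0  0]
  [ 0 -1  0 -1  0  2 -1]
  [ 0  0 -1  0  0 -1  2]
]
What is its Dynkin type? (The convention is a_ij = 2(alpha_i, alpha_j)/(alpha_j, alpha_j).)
The matrix has rank 7 with 2's on the diagonal. Reading the off-diagonal entries as Dynkin edges (a single edge where a_ij = a_ji = -1; a double or triple edge where a_ij * a_ji = 2 or 3), the diagram is a chain of 6 nodes with one extra node attached to the third node from one end (E_7). One simple-root ordering that puts it in standard form is (alpha_3, alpha_2, alpha_7, alpha_6, alpha_4, alpha_5, alpha_1). So the algebra is type E_7.

type E_7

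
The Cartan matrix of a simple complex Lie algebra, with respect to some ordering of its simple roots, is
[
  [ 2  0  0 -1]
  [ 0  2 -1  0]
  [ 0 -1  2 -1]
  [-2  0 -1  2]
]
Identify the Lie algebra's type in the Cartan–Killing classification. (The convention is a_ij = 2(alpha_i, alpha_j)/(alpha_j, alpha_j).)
The matrix has rank 4 with 2's on the diagonal. Reading the off-diagonal entries as Dynkin edges (a single edge where a_ij = a_ji = -1; a double or triple edge where a_ij * a_ji = 2 or 3), the diagram is a chain of 4 nodes with a double edge at one end; the terminal node there is the unique short simple root (B_4). One simple-root ordering that puts it in standard form is (alpha_2, alpha_3, alpha_4, alpha_1). So the algebra is type B_4, i.e. so(9).

B4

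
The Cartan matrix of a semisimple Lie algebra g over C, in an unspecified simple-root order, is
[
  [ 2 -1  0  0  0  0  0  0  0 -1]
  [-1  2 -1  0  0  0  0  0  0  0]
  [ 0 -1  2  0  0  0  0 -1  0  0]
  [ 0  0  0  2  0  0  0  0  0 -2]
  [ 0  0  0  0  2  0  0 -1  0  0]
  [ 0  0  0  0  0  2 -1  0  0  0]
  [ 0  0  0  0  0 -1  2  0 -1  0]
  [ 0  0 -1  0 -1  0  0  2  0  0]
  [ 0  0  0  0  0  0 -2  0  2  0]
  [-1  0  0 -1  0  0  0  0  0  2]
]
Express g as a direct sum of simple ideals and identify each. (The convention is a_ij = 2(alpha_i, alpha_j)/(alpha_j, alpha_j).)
The diagram associated to this matrix has two connected components: the simple roots {alpha_6, alpha_7, alpha_9} form a chain of 3 nodes with a double edge at one end; the terminal node there is the unique long simple root (C_3), and {alpha_1, alpha_2, alpha_3, alpha_4, alpha_5, alpha_8, alpha_10} form a chain of 7 nodes with a double edge at one end; the terminal node there is the unique long simple root (C_7). A semisimple Lie algebra decomposes uniquely as the direct sum of simple ideals, one per connected component of its Dynkin diagram, so g ≅ C_3 ⊕ C_7 (dimension 21 + 105 = 126).

C_3 + C_7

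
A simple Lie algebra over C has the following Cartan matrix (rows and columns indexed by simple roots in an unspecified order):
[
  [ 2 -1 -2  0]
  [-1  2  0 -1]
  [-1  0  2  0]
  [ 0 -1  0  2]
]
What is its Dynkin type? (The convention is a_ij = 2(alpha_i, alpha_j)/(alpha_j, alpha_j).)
The matrix has rank 4 with 2's on the diagonal. Reading the off-diagonal entries as Dynkin edges (a single edge where a_ij = a_ji = -1; a double or triple edge where a_ij * a_ji = 2 or 3), the diagram is a chain of 4 nodes with a double edge at one end; the terminal node there is the unique short simple root (B_4). One simple-root ordering that puts it in standard form is (alpha_4, alpha_2, alpha_1, alpha_3). So the algebra is type B_4, i.e. so(9).

B_4 (so(9))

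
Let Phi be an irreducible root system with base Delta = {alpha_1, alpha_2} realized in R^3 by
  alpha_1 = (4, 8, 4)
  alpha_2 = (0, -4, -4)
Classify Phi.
G_2

Compute the Cartan integers a_ij = 2(alpha_i, alpha_j)/(alpha_j, alpha_j); the resulting 2x2 Cartan matrix is
[[2, -3], [-1, 2]].
The roots have two lengths (squared-length ratio 3:1); the short ones are alpha_{2}. The associated Dynkin diagram is two nodes joined by a triple edge (G_2), so the type is G_2.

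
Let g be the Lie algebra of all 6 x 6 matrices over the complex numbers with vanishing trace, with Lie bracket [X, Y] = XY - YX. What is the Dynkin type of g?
This is sl(6), which has dimension 6^2 - 1 = 35 and rank 6 - 1 = 5 (a Cartan subalgebra is the diagonal traceless matrices). In the classification of classical Lie algebras, the special linear algebra sl(n+1) has type A_n; here n = 5, so the Dynkin diagram is a chain of 5 nodes with single edges (A_5). Hence the type is A_5.

type A_5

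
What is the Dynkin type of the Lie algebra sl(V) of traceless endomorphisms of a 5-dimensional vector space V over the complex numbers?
A_4 (sl(5))

This is sl(5), which has dimension 5^2 - 1 = 24 and rank 5 - 1 = 4 (a Cartan subalgebra is the diagonal traceless matrices). In the classification of classical Lie algebras, the special linear algebra sl(n+1) has type A_n; here n = 4, so the Dynkin diagram is a chain of 4 nodes with single edges (A_4). Hence the type is A_4.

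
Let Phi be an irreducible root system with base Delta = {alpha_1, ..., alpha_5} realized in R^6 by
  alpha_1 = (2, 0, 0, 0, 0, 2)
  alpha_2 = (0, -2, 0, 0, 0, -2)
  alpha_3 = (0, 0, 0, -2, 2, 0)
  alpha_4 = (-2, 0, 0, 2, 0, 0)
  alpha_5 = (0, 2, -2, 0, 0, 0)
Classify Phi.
A_5 (sl(6))

Compute the Cartan integers a_ij = 2(alpha_i, alpha_j)/(alpha_j, alpha_j); the resulting 5x5 Cartan matrix is
[[2, -1, 0, -1, 0], [-1, 2, 0, 0, -1], [0, 0, 2, -1, 0], [-1, 0, -1, 2, 0], [0, -1, 0, 0, 2]].
All simple roots have the same length, so the diagram is simply laced. The associated Dynkin diagram is a chain of 5 nodes with single edges (A_5), so the type is A_5 (the algebra sl(6)).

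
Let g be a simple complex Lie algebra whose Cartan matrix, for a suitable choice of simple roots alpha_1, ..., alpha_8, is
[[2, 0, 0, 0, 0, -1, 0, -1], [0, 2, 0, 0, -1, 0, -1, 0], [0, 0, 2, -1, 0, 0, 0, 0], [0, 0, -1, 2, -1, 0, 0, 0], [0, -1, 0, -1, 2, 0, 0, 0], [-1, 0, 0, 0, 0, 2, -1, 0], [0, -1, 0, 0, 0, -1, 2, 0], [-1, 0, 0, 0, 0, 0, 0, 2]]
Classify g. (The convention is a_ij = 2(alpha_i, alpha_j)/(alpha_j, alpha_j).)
A_8

The matrix has rank 8 with 2's on the diagonal. Reading the off-diagonal entries as Dynkin edges (a single edge where a_ij = a_ji = -1; a double or triple edge where a_ij * a_ji = 2 or 3), the diagram is a chain of 8 nodes with single edges (A_8). One simple-root ordering that puts it in standard form is (alpha_3, alpha_4, alpha_5, alpha_2, alpha_7, alpha_6, alpha_1, alpha_8). So the algebra is type A_8, i.e. sl(9).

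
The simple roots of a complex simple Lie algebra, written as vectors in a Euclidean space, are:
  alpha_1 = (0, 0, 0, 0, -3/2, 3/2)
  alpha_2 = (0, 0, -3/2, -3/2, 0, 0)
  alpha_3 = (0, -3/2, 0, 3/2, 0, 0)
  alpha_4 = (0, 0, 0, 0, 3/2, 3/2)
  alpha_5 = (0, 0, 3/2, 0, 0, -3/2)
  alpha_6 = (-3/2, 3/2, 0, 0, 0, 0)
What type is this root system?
Compute the Cartan integers a_ij = 2(alpha_i, alpha_j)/(alpha_j, alpha_j); the resulting 6x6 Cartan matrix is
[[2, 0, 0, 0, -1, 0], [0, 2, -1, 0, -1, 0], [0, -1, 2, 0, 0, -1], [0, 0, 0, 2, -1, 0], [-1, -1, 0, -1, 2, 0], [0, 0, -1, 0, 0, 2]].
All simple roots have the same length, so the diagram is simply laced. The associated Dynkin diagram is a chain of 4 nodes with a fork of two nodes at one end (D_6), so the type is D_6 (the algebra so(12)).

D6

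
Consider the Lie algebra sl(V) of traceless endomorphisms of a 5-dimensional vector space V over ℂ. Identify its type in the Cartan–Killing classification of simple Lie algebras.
A_4

This is sl(5), which has dimension 5^2 - 1 = 24 and rank 5 - 1 = 4 (a Cartan subalgebra is the diagonal traceless matrices). In the classification of classical Lie algebras, the special linear algebra sl(n+1) has type A_n; here n = 4, so the Dynkin diagram is a chain of 4 nodes with single edges (A_4). Hence the type is A_4.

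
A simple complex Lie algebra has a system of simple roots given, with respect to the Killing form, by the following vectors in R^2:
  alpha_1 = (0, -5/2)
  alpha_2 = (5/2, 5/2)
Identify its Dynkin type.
Compute the Cartan integers a_ij = 2(alpha_i, alpha_j)/(alpha_j, alpha_j); the resulting 2x2 Cartan matrix is
[[2, -1], [-2, 2]].
The roots have two lengths (squared-length ratio 2:1); the short ones are alpha_{1}. The associated Dynkin diagram is a chain of 2 nodes with a double edge at one end; the terminal node there is the unique short simple root (B_2), so the type is B_2 (the algebra so(5)).

type B_2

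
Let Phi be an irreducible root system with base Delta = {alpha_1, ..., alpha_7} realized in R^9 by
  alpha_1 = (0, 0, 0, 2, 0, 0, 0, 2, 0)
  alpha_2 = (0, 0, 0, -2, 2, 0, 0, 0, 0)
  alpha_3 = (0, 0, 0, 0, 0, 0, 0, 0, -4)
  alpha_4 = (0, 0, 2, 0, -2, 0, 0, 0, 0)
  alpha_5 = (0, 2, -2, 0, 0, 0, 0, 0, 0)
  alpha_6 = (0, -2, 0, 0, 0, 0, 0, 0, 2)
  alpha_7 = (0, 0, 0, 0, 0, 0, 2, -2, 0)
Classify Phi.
C7

Compute the Cartan integers a_ij = 2(alpha_i, alpha_j)/(alpha_j, alpha_j); the resulting 7x7 Cartan matrix is
[[2, -1, 0, 0, 0, 0, -1], [-1, 2, 0, -1, 0, 0, 0], [0, 0, 2, 0, 0, -2, 0], [0, -1, 0, 2, -1, 0, 0], [0, 0, 0, -1, 2, -1, 0], [0, 0, -1, 0, -1, 2, 0], [-1, 0, 0, 0, 0, 0, 2]].
The roots have two lengths (squared-length ratio 2:1); the short ones are alpha_{1,2,4,5,6,7}. The associated Dynkin diagram is a chain of 7 nodes with a double edge at one end; the terminal node there is the unique long simple root (C_7), so the type is C_7 (the algebra sp(14)).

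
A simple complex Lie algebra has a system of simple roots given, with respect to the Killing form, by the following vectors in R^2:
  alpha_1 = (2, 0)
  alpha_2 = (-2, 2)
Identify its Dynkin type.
B_2

Compute the Cartan integers a_ij = 2(alpha_i, alpha_j)/(alpha_j, alpha_j); the resulting 2x2 Cartan matrix is
[[2, -1], [-2, 2]].
The roots have two lengths (squared-length ratio 2:1); the short ones are alpha_{1}. The associated Dynkin diagram is a chain of 2 nodes with a double edge at one end; the terminal node there is the unique short simple root (B_2), so the type is B_2 (the algebra so(5)).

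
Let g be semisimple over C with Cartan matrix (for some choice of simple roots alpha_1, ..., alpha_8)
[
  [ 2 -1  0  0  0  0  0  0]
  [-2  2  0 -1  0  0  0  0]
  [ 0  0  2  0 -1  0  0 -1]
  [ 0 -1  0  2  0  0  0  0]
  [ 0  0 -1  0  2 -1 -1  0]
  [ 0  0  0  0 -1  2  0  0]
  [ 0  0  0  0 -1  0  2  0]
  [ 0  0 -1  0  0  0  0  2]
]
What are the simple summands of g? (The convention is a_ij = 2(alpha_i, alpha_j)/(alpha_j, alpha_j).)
B_3 (so(7)) ⊕ D_5 (so(10))

The diagram associated to this matrix has two connected components: the simple roots {alpha_1, alpha_2, alpha_4} form a chain of 3 nodes with a double edge at one end; the terminal node there is the unique short simple root (B_3), and {alpha_3, alpha_5, alpha_6, alpha_7, alpha_8} form a chain of 3 nodes with a fork of two nodes at one end (D_5). A semisimple Lie algebra decomposes uniquely as the direct sum of simple ideals, one per connected component of its Dynkin diagram, so g ≅ B_3 ⊕ D_5 (dimension 21 + 45 = 66).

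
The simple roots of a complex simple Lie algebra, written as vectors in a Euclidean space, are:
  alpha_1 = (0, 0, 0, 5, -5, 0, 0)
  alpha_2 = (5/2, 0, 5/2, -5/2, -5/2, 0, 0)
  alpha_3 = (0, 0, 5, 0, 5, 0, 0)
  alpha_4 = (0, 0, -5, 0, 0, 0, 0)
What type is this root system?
type F_4

Compute the Cartan integers a_ij = 2(alpha_i, alpha_j)/(alpha_j, alpha_j); the resulting 4x4 Cartan matrix is
[[2, 0, -1, 0], [0, 2, 0, -1], [-1, 0, 2, -2], [0, -1, -1, 2]].
The roots have two lengths (squared-length ratio 2:1); the short ones are alpha_{2,4}. The associated Dynkin diagram is a chain of 4 nodes with a double edge between the middle two (F_4), so the type is F_4.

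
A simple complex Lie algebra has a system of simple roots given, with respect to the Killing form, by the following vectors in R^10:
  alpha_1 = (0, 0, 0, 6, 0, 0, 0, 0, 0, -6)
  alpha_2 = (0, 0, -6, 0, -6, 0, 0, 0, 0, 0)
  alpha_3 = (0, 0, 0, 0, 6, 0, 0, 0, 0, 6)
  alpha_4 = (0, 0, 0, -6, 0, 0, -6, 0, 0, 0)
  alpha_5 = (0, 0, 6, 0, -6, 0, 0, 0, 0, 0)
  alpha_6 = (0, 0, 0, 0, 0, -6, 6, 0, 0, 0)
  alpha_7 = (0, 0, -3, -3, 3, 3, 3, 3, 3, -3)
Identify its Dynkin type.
type E_7

Compute the Cartan integers a_ij = 2(alpha_i, alpha_j)/(alpha_j, alpha_j); the resulting 7x7 Cartan matrix is
[[2, 0, -1, -1, 0, 0, 0], [0, 2, -1, 0, 0, 0, 0], [-1, -1, 2, 0, -1, 0, 0], [-1, 0, 0, 2, 0, -1, 0], [0, 0, -1, 0, 2, 0, -1], [0, 0, 0, -1, 0, 2, 0], [0, 0, 0, 0, -1, 0, 2]].
All simple roots have the same length, so the diagram is simply laced. The associated Dynkin diagram is a chain of 6 nodes with one extra node attached to the third node from one end (E_7), so the type is E_7.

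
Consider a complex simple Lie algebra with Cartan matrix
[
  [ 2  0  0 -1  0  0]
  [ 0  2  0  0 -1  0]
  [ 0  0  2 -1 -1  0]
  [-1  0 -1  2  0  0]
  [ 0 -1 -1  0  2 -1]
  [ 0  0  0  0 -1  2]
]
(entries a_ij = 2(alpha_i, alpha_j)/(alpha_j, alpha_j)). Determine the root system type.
D_6

The matrix has rank 6 with 2's on the diagonal. Reading the off-diagonal entries as Dynkin edges (a single edge where a_ij = a_ji = -1; a double or triple edge where a_ij * a_ji = 2 or 3), the diagram is a chain of 4 nodes with a fork of two nodes at one end (D_6). One simple-root ordering that puts it in standard form is (alpha_1, alpha_4, alpha_3, alpha_5, alpha_2, alpha_6). So the algebra is type D_6, i.e. so(12).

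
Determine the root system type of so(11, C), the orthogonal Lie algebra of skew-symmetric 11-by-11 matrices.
This is so(11) with 11 odd, which has dimension 11(11-1)/2 = 55 and rank (11-1)/2 = 5. In the classification of classical Lie algebras, the orthogonal algebra so(2n+1) in an odd number of variables has type B_n; here n = 5, so the Dynkin diagram is a chain of 5 nodes with a double edge at one end; the terminal node there is the unique short simple root (B_5). Hence the type is B_5.

type B_5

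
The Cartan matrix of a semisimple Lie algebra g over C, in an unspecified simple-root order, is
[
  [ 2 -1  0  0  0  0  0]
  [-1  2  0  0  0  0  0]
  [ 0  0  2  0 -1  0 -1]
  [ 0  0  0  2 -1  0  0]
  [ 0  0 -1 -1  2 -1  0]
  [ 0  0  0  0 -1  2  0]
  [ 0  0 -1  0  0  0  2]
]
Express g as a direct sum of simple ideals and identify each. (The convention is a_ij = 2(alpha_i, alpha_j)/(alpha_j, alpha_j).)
The diagram associated to this matrix has two connected components: the simple roots {alpha_1, alpha_2} form a chain of 2 nodes with single edges (A_2), and {alpha_3, alpha_4, alpha_5, alpha_6, alpha_7} form a chain of 3 nodes with a fork of two nodes at one end (D_5). A semisimple Lie algebra decomposes uniquely as the direct sum of simple ideals, one per connected component of its Dynkin diagram, so g ≅ A_2 ⊕ D_5 (dimension 8 + 45 = 53).

type A_2 + type D_5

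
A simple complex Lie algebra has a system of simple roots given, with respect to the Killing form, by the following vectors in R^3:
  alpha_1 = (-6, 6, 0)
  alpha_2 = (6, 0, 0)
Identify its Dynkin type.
Compute the Cartan integers a_ij = 2(alpha_i, alpha_j)/(alpha_j, alpha_j); the resulting 2x2 Cartan matrix is
[[2, -2], [-1, 2]].
The roots have two lengths (squared-length ratio 2:1); the short ones are alpha_{2}. The associated Dynkin diagram is a chain of 2 nodes with a double edge at one end; the terminal node there is the unique short simple root (B_2), so the type is B_2 (the algebra so(5)).

type B_2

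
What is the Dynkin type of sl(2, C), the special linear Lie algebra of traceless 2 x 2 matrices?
A_1 (sl(2))

This is sl(2), which has dimension 2^2 - 1 = 3 and rank 2 - 1 = 1 (a Cartan subalgebra is the diagonal traceless matrices). In the classification of classical Lie algebras, the special linear algebra sl(n+1) has type A_n; here n = 1, so the Dynkin diagram is a chain of 1 nodes with single edges (A_1). Hence the type is A_1.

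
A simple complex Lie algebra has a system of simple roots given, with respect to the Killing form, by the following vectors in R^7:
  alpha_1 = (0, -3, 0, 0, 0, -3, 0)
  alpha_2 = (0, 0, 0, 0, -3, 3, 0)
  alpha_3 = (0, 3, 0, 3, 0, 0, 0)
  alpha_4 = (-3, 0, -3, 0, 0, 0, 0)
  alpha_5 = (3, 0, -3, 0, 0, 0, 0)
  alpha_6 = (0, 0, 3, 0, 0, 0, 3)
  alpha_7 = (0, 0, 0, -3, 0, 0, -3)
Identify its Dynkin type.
type D_7

Compute the Cartan integers a_ij = 2(alpha_i, alpha_j)/(alpha_j, alpha_j); the resulting 7x7 Cartan matrix is
[[2, -1, -1, 0, 0, 0, 0], [-1, 2, 0, 0, 0, 0, 0], [-1, 0, 2, 0, 0, 0, -1], [0, 0, 0, 2, 0, -1, 0], [0, 0, 0, 0, 2, -1, 0], [0, 0, 0, -1, -1, 2, -1], [0, 0, -1, 0, 0, -1, 2]].
All simple roots have the same length, so the diagram is simply laced. The associated Dynkin diagram is a chain of 5 nodes with a fork of two nodes at one end (D_7), so the type is D_7 (the algebra so(14)).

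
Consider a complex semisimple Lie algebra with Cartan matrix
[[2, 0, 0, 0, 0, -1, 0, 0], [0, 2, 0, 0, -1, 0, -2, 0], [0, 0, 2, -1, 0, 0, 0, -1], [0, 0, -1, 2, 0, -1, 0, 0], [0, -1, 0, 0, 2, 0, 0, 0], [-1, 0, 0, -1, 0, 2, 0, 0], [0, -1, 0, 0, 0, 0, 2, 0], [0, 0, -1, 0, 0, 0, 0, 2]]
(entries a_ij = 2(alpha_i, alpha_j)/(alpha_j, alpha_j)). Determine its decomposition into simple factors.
The diagram associated to this matrix has two connected components: the simple roots {alpha_1, alpha_3, alpha_4, alpha_6, alpha_8} form a chain of 5 nodes with single edges (A_5), and {alpha_2, alpha_5, alpha_7} form a chain of 3 nodes with a double edge at one end; the terminal node there is the unique short simple root (B_3). A semisimple Lie algebra decomposes uniquely as the direct sum of simple ideals, one per connected component of its Dynkin diagram, so g ≅ A_5 ⊕ B_3 (dimension 35 + 21 = 56).

A5 ⊕ B3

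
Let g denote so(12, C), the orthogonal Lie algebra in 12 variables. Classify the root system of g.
D_6 (so(12))

This is so(12) with 12 even, which has dimension 12(12-1)/2 = 66 and rank 12/2 = 6. In the classification of classical Lie algebras, the orthogonal algebra so(2n) in an even number of variables has type D_n; here n = 6, so the Dynkin diagram is a chain of 4 nodes with a fork of two nodes at one end (D_6). Hence the type is D_6.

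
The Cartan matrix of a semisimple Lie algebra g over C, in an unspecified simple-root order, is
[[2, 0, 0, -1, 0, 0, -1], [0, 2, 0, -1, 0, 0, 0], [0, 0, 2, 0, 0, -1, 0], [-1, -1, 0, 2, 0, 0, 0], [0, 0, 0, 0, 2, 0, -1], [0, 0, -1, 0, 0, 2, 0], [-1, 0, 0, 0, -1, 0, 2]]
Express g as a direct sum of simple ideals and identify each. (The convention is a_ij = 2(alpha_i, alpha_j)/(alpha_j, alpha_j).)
The diagram associated to this matrix has two connected components: the simple roots {alpha_3, alpha_6} form a chain of 2 nodes with single edges (A_2), and {alpha_1, alpha_2, alpha_4, alpha_5, alpha_7} form a chain of 5 nodes with single edges (A_5). A semisimple Lie algebra decomposes uniquely as the direct sum of simple ideals, one per connected component of its Dynkin diagram, so g ≅ A_2 ⊕ A_5 (dimension 8 + 35 = 43).

type A_2 + type A_5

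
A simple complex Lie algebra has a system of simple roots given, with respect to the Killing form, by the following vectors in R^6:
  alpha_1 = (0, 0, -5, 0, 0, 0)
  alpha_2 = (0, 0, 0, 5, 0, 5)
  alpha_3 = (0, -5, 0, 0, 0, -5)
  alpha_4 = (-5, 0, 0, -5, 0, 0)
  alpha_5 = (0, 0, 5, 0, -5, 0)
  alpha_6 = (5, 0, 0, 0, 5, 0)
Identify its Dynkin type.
B6

Compute the Cartan integers a_ij = 2(alpha_i, alpha_j)/(alpha_j, alpha_j); the resulting 6x6 Cartan matrix is
[[2, 0, 0, 0, -1, 0], [0, 2, -1, -1, 0, 0], [0, -1, 2, 0, 0, 0], [0, -1, 0, 2, 0, -1], [-2, 0, 0, 0, 2, -1], [0, 0, 0, -1, -1, 2]].
The roots have two lengths (squared-length ratio 2:1); the short ones are alpha_{1}. The associated Dynkin diagram is a chain of 6 nodes with a double edge at one end; the terminal node there is the unique short simple root (B_6), so the type is B_6 (the algebra so(13)).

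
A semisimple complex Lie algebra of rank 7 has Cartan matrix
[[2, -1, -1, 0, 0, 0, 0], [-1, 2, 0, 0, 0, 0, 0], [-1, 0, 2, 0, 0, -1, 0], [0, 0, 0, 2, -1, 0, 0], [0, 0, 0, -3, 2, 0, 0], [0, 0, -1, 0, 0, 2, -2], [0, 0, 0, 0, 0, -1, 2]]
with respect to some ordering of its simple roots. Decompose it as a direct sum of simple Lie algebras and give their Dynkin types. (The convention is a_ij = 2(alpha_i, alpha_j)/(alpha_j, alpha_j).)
type B_5 ⊕ type G_2

The diagram associated to this matrix has two connected components: the simple roots {alpha_1, alpha_2, alpha_3, alpha_6, alpha_7} form a chain of 5 nodes with a double edge at one end; the terminal node there is the unique short simple root (B_5), and {alpha_4, alpha_5} form two nodes joined by a triple edge (G_2). A semisimple Lie algebra decomposes uniquely as the direct sum of simple ideals, one per connected component of its Dynkin diagram, so g ≅ B_5 ⊕ G_2 (dimension 55 + 14 = 69).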